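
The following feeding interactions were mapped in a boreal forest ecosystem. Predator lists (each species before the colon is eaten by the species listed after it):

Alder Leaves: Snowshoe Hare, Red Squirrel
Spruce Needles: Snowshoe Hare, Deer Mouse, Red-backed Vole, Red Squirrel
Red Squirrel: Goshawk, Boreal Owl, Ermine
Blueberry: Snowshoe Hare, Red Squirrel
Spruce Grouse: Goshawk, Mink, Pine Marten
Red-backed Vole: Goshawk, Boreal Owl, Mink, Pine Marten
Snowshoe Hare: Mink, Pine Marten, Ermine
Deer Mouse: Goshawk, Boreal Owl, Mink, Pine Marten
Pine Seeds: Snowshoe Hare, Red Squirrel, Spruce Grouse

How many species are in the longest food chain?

3 species

One longest chain: Pine Seeds → Spruce Grouse → Goshawk.
It has 3 species and 2 links.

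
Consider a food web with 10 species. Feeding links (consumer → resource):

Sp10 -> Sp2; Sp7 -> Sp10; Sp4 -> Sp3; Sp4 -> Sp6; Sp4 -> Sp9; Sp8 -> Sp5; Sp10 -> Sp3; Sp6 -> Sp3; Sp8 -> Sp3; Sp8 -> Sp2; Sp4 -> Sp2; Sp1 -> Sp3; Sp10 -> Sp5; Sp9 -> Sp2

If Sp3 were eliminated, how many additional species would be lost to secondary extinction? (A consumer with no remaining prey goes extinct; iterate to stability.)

2

Remove Sp3.
Round 1: Sp1 (all prey gone), Sp6 (all prey gone) → extinct.
No further losses. Total secondary extinctions: 2.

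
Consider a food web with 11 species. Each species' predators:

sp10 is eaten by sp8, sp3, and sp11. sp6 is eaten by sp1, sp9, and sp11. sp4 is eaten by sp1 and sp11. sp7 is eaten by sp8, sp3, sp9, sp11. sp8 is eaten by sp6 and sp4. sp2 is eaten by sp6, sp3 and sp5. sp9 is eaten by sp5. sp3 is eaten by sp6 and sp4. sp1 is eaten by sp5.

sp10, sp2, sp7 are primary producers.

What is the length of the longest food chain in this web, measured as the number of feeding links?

4 links

One longest chain: sp10 → sp3 → sp6 → sp9 → sp5.
It has 5 species and 4 links.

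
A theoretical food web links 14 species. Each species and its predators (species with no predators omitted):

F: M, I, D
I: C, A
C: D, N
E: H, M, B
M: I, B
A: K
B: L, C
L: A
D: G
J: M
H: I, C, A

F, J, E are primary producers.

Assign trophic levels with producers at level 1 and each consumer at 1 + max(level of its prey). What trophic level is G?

Trophic level 6

E is a producer → level 1.
H eats E → level 2.
I eats H (level 2); other prey at levels: F 1, M 2 → level 3.
C eats I (level 3); other prey at levels: H 2, B 3 → level 4.
D eats C (level 4); other prey at levels: F 1 → level 5.
G eats D → level 6.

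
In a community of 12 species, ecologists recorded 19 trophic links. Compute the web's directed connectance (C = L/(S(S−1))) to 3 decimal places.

C = 0.144

The web has S = 12 species and L = 19 feeding links.
C = L / (S(S−1)) = 19 / 132 = 0.1439 ≈ 0.144.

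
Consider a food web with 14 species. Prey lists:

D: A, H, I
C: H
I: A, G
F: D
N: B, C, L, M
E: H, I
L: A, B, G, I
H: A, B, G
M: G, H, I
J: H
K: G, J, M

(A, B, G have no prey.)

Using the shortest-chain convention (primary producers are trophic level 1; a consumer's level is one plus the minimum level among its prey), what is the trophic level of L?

Trophic level 2

A is a producer → level 1.
L eats A → level 2.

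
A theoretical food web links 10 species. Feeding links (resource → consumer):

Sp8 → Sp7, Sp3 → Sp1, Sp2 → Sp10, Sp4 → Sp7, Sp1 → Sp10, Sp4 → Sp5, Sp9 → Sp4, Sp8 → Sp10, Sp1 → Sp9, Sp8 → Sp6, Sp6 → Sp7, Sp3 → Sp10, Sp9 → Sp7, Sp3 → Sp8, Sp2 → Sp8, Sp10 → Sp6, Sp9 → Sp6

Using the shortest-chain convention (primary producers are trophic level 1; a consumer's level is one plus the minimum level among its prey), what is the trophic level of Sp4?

Sp3 is a producer → level 1.
Sp1 eats Sp3 → level 2.
Sp9 eats Sp1 → level 3.
Sp4 eats Sp9 → level 4.
No prey of Sp4 is below level 3, so 4 is the minimum.

Trophic level 4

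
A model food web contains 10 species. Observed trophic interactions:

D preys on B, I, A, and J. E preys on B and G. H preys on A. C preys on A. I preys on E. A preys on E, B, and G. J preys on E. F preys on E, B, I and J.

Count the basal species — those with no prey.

2

Basal species (no prey listed): G, B.
Count: 2.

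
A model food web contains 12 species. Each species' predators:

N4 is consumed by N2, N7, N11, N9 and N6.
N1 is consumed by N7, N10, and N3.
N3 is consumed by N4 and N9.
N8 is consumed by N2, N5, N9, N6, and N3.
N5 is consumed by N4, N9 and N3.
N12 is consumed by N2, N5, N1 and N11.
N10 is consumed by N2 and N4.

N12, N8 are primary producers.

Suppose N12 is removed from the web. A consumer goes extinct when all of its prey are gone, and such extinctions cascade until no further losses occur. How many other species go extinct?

Remove N12.
Round 1: N1 (all prey gone) → extinct.
Round 2: N10 (all prey gone) → extinct.
No further losses. Total secondary extinctions: 2.

2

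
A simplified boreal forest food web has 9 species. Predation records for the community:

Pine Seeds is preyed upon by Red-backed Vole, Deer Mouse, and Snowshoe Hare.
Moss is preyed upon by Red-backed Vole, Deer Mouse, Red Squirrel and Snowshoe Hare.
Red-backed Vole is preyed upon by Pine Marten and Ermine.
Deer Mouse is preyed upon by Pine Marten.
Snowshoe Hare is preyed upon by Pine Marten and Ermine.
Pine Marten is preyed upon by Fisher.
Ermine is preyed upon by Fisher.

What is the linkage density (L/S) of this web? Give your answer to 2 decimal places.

There are L = 14 links among S = 9 species.
L/S = 14/9 = 1.5556 ≈ 1.56.

L/S = 1.56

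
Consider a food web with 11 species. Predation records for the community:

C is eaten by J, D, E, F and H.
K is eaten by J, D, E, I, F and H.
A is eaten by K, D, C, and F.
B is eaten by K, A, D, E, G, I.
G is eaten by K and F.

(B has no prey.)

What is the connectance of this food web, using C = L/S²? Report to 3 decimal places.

The web has S = 11 species and L = 23 feeding links.
C = L / S² = 23 / 121 = 0.1901 ≈ 0.190.

C = 0.190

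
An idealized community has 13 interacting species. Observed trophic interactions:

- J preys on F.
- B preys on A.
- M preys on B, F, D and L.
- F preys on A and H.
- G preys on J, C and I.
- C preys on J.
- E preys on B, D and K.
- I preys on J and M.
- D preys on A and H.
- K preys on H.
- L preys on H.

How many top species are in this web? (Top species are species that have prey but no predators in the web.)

Top species (has prey, but nothing eats it): E, G.
Count: 2.

2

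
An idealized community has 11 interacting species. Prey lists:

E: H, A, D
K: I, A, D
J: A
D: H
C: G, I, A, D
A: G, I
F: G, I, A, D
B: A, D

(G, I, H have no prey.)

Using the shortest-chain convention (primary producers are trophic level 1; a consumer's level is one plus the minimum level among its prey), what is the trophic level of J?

G is a producer → level 1.
A eats G → level 2.
J eats A → level 3.
No prey of J is below level 2, so 3 is the minimum.

Trophic level 3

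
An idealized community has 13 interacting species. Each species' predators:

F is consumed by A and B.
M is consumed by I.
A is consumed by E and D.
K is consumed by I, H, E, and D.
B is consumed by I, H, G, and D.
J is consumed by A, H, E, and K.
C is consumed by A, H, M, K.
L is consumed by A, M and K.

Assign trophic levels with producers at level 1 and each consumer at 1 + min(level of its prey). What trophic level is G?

F is a producer → level 1.
B eats F → level 2.
G eats B → level 3.
No prey of G is below level 2, so 3 is the minimum.

Trophic level 3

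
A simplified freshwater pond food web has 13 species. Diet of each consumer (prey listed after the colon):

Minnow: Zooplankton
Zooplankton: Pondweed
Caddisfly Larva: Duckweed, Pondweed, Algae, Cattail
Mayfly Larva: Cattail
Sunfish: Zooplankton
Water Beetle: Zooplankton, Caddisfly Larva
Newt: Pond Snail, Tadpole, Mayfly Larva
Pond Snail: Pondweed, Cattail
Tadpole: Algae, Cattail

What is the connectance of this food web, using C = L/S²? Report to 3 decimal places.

The web has S = 13 species and L = 17 feeding links.
C = L / S² = 17 / 169 = 0.1006 ≈ 0.101.

C = 0.101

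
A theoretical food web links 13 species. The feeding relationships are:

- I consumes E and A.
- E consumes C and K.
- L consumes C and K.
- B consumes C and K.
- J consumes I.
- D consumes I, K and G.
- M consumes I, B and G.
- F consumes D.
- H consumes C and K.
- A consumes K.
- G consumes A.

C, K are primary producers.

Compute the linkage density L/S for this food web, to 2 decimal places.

L/S = 1.54

There are L = 20 links among S = 13 species.
L/S = 20/13 = 1.5385 ≈ 1.54.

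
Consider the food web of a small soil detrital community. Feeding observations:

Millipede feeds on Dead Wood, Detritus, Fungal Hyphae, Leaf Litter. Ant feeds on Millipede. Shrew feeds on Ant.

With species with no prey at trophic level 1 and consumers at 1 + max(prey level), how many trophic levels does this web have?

Basal resources (level 1): Dead Wood, Detritus, Fungal Hyphae, Leaf Litter.
Dead Wood → Millipede → Ant → Shrew gives Shrew level 4.
No species has a prey at level 4, so no species reaches level 5.

4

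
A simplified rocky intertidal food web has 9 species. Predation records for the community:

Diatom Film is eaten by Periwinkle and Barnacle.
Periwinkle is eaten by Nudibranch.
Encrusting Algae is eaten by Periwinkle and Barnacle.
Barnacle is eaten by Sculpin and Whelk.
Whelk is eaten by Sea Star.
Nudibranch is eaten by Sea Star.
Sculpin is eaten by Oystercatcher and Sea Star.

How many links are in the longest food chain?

3 links

One longest chain: Encrusting Algae → Periwinkle → Nudibranch → Sea Star.
It has 4 species and 3 links.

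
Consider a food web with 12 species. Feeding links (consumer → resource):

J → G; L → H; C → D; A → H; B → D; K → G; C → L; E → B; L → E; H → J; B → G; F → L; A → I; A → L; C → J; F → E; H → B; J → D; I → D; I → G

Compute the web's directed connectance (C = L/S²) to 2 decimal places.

The web has S = 12 species and L = 20 feeding links.
C = L / S² = 20 / 144 = 0.1389 ≈ 0.14.

C = 0.14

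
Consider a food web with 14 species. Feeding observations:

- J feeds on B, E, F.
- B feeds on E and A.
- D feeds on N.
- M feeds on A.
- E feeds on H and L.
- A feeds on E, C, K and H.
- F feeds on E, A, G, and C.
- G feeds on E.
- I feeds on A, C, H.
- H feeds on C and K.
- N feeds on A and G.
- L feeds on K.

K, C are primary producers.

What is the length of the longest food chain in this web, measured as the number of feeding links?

One longest chain: K → H → E → A → B → J.
It has 6 species and 5 links.

5 links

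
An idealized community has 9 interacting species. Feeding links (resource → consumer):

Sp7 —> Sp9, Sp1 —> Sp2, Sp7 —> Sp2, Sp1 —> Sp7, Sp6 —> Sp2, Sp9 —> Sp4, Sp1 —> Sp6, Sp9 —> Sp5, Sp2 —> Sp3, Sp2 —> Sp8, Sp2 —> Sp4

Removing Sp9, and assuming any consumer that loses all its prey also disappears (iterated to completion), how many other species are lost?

1

Remove Sp9.
Round 1: Sp5 (all prey gone) → extinct.
No further losses. Total secondary extinctions: 1.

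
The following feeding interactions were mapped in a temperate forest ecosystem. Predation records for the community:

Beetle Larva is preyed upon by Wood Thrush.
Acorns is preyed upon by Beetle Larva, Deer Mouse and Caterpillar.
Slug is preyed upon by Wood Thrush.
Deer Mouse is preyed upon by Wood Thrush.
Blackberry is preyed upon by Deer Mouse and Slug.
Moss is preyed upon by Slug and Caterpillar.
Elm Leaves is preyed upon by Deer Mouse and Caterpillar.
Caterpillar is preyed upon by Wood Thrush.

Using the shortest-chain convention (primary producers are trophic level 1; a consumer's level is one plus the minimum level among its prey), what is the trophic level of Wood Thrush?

Blackberry is a producer → level 1.
Deer Mouse eats Blackberry → level 2.
Wood Thrush eats Deer Mouse → level 3.
No prey of Wood Thrush is below level 2, so 3 is the minimum.

Trophic level 3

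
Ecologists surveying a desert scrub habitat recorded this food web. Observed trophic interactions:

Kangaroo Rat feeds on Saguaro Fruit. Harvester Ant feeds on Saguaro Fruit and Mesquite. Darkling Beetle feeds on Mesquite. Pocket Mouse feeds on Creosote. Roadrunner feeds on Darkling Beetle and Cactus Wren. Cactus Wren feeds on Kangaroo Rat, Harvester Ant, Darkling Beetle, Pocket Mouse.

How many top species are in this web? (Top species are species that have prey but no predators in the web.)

1

Top species (has prey, but nothing eats it): Roadrunner.
Count: 1.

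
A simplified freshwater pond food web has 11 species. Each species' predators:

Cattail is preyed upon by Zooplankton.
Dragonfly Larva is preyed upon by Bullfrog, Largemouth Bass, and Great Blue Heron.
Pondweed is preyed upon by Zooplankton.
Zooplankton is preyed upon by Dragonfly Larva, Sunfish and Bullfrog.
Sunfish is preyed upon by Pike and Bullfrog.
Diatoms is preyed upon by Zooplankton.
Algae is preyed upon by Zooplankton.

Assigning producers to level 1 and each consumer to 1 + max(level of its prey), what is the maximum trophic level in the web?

4

Producers (level 1): Pondweed, Diatoms, Cattail, Algae.
Pondweed → Zooplankton → Dragonfly Larva → Largemouth Bass gives Largemouth Bass level 4.
No species has a prey at level 4, so no species reaches level 5.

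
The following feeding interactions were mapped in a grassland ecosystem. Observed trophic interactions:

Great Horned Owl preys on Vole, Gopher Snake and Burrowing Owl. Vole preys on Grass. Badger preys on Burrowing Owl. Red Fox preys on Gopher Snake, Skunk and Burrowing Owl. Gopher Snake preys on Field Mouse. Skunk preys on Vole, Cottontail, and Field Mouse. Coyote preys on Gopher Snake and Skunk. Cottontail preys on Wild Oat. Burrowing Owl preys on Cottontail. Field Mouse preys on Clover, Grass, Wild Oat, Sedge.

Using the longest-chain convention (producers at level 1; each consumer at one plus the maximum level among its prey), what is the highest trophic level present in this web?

Producers (level 1): Grass, Clover, Sedge, Wild Oat.
Grass → Field Mouse → Gopher Snake → Great Horned Owl gives Great Horned Owl level 4.
No species has a prey at level 4, so no species reaches level 5.

4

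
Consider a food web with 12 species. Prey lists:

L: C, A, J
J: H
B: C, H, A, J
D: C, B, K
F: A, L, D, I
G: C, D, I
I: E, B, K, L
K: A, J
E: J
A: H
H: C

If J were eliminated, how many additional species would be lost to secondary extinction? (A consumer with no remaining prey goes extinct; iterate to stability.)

Remove J.
Round 1: E (all prey gone) → extinct.
No further losses. Total secondary extinctions: 1.

1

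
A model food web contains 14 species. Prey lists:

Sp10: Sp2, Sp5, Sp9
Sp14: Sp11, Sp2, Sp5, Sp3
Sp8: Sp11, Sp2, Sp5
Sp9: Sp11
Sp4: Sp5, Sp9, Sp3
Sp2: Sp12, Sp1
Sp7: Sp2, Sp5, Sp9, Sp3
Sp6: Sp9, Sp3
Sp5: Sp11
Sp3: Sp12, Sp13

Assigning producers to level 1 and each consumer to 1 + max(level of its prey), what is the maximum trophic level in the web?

Producers (level 1): Sp11, Sp12, Sp1, Sp13.
Sp12 → Sp2 → Sp14 gives Sp14 level 3.
No species has a prey at level 3, so no species reaches level 4.

3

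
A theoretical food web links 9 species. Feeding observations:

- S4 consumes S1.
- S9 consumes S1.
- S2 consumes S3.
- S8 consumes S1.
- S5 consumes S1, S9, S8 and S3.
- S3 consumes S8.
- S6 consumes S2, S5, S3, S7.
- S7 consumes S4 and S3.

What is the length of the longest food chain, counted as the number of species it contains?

5 species

One longest chain: S1 → S8 → S3 → S7 → S6.
It has 5 species and 4 links.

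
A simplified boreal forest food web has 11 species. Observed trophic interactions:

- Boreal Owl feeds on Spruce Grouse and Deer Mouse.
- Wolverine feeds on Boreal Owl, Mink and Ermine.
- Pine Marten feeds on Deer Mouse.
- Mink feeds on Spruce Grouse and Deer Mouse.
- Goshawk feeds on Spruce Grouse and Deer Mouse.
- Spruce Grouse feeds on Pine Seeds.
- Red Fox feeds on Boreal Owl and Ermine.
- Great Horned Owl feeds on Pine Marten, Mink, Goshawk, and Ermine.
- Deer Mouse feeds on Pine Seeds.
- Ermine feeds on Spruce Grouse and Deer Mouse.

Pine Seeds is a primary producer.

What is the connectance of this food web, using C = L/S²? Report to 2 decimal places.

C = 0.17

The web has S = 11 species and L = 20 feeding links.
C = L / S² = 20 / 121 = 0.1653 ≈ 0.17.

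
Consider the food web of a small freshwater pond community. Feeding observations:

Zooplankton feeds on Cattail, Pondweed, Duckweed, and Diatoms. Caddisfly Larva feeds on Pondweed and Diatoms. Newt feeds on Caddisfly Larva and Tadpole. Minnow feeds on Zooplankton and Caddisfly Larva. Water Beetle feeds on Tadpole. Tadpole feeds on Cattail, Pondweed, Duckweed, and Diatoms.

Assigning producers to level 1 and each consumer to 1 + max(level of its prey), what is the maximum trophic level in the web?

Producers (level 1): Duckweed, Cattail, Pondweed, Diatoms.
Pondweed → Caddisfly Larva → Minnow gives Minnow level 3.
No species has a prey at level 3, so no species reaches level 4.

3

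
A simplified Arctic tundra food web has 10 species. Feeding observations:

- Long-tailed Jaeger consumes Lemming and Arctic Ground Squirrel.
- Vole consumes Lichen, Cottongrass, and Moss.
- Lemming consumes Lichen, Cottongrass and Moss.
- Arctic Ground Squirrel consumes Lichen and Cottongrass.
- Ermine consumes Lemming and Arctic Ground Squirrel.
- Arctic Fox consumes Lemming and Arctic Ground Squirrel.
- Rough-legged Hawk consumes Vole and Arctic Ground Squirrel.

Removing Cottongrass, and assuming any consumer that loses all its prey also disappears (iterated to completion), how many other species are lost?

Remove Cottongrass.
Every predator of it retains at least one other prey: Vole still has Moss, Lichen; Arctic Ground Squirrel still has Lichen; Lemming still has Moss, Lichen.
No consumer loses all prey, so no secondary extinctions occur.

0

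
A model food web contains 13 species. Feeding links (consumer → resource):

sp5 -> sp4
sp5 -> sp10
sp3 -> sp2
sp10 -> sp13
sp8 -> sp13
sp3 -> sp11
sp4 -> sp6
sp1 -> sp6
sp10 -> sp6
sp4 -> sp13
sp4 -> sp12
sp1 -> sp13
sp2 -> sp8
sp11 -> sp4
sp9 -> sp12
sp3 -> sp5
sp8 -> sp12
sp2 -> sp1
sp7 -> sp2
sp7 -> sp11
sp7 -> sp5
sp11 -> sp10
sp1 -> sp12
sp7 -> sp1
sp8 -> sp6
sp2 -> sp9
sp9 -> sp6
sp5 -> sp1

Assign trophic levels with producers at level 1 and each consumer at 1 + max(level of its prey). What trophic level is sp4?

Trophic level 2

sp12 is a producer → level 1.
sp4 eats sp12 (level 1); other prey at levels: sp13 1, sp6 1 → level 2.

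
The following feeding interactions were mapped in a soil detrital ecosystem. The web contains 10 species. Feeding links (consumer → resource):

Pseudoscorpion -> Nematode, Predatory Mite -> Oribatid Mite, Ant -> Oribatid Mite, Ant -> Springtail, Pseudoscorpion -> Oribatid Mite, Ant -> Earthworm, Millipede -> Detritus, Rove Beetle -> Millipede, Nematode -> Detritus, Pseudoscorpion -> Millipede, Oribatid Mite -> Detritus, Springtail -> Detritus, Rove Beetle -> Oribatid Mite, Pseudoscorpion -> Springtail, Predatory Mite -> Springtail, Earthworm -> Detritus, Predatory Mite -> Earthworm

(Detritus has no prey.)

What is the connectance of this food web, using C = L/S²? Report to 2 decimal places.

C = 0.17

The web has S = 10 species and L = 17 feeding links.
C = L / S² = 17 / 100 = 0.1700 ≈ 0.17.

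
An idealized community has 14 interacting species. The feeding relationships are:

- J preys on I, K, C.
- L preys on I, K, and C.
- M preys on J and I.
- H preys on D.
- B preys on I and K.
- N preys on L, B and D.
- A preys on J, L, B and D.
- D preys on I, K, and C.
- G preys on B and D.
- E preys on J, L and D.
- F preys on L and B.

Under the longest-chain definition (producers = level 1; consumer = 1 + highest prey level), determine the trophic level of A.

I is a producer → level 1.
L eats I (level 1); other prey at levels: C 1, K 1 → level 2.
A eats L (level 2); other prey at levels: D 2, B 2, J 2 → level 3.

Trophic level 3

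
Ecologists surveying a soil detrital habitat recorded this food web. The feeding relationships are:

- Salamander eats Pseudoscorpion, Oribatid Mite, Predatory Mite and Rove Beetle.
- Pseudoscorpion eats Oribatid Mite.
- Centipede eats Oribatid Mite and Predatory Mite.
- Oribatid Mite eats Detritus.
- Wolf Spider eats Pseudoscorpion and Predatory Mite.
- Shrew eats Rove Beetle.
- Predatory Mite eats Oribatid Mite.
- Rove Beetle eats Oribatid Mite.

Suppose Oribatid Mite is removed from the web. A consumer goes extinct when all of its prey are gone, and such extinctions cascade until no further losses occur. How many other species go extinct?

Remove Oribatid Mite.
Round 1: Predatory Mite (all prey gone), Pseudoscorpion (all prey gone), Rove Beetle (all prey gone) → extinct.
Round 2: Centipede (all prey gone), Wolf Spider (all prey gone), Salamander (all prey gone), Shrew (all prey gone) → extinct.
No further losses. Total secondary extinctions: 7.

7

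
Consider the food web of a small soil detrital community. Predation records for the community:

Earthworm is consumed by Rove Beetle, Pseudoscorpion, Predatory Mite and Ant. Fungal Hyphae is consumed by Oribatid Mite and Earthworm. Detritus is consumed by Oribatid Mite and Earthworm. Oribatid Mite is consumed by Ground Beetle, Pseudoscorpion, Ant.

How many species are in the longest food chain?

One longest chain: Detritus → Earthworm → Rove Beetle.
It has 3 species and 2 links.

3 species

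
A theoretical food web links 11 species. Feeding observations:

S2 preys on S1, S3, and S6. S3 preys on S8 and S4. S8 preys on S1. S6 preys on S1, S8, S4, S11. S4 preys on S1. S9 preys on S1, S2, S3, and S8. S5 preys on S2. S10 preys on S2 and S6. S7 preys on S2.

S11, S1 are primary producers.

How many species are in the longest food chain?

One longest chain: S1 → S4 → S3 → S2 → S9.
It has 5 species and 4 links.

5 species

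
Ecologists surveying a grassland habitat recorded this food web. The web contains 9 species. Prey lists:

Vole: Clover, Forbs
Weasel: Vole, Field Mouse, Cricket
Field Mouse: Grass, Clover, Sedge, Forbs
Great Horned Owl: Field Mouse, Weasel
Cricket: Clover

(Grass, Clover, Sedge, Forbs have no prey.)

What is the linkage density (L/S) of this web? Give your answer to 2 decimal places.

L/S = 1.33

There are L = 12 links among S = 9 species.
L/S = 12/9 = 1.3333 ≈ 1.33.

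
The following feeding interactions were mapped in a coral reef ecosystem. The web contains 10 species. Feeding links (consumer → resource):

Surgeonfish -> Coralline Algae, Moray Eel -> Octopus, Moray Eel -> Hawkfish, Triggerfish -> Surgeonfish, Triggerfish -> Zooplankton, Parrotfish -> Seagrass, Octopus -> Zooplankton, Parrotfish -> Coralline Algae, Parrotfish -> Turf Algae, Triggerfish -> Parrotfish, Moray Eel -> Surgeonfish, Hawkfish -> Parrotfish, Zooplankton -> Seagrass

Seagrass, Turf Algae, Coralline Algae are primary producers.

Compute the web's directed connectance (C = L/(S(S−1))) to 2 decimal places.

C = 0.14

The web has S = 10 species and L = 13 feeding links.
C = L / (S(S−1)) = 13 / 90 = 0.1444 ≈ 0.14.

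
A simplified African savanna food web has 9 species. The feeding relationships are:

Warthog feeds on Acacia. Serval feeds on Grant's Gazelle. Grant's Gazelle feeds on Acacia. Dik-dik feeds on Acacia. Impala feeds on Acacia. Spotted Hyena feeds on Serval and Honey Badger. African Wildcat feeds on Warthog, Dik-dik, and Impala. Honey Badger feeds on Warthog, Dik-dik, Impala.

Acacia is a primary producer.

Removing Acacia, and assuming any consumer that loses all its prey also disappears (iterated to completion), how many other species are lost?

Remove Acacia.
Round 1: Dik-dik (all prey gone), Grant's Gazelle (all prey gone), Warthog (all prey gone), Impala (all prey gone) → extinct.
Round 2: Honey Badger (all prey gone), African Wildcat (all prey gone), Serval (all prey gone) → extinct.
Round 3: Spotted Hyena (all prey gone) → extinct.
No further losses. Total secondary extinctions: 8.

8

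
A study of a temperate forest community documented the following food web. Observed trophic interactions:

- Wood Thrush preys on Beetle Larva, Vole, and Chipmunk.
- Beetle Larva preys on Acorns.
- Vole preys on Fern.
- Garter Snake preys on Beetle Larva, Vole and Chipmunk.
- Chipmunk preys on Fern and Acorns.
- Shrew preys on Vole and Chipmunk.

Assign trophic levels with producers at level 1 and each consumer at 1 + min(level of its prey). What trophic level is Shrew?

Trophic level 3

Acorns is a producer → level 1.
Chipmunk eats Acorns → level 2.
Shrew eats Chipmunk → level 3.
No prey of Shrew is below level 2, so 3 is the minimum.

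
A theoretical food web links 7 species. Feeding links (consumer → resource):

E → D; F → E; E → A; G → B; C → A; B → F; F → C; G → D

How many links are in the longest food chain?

One longest chain: A → C → F → B → G.
It has 5 species and 4 links.

4 links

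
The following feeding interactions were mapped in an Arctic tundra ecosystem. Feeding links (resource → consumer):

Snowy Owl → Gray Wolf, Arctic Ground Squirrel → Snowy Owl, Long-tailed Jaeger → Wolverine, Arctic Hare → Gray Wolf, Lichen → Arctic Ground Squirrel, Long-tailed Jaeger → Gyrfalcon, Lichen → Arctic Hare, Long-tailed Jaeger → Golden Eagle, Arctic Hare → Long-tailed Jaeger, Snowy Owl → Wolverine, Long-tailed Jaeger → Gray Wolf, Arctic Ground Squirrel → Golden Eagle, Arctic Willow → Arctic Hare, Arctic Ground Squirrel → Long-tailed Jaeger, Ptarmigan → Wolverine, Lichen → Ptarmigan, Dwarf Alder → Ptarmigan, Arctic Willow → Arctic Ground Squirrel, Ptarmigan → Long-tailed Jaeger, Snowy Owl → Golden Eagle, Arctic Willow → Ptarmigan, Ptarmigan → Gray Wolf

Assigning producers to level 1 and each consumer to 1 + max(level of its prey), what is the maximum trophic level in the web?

Producers (level 1): Lichen, Arctic Willow, Dwarf Alder.
Lichen → Arctic Ground Squirrel → Long-tailed Jaeger → Wolverine gives Wolverine level 4.
No species has a prey at level 4, so no species reaches level 5.

4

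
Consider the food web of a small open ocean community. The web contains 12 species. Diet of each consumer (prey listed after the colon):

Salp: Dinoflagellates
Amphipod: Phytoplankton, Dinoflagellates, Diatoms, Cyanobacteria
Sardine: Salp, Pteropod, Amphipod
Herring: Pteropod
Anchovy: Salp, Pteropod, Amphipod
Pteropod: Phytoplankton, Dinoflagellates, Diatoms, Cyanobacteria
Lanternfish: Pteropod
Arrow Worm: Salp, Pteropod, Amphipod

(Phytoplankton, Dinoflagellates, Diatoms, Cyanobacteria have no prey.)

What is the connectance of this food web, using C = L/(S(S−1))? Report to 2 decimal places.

C = 0.15

The web has S = 12 species and L = 20 feeding links.
C = L / (S(S−1)) = 20 / 132 = 0.1515 ≈ 0.15.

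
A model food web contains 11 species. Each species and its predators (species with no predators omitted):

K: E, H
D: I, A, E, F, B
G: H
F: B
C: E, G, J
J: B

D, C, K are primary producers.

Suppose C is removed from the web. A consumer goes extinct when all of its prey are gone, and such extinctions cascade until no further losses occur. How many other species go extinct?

Remove C.
Round 1: G (all prey gone), J (all prey gone) → extinct.
No further losses. Total secondary extinctions: 2.

2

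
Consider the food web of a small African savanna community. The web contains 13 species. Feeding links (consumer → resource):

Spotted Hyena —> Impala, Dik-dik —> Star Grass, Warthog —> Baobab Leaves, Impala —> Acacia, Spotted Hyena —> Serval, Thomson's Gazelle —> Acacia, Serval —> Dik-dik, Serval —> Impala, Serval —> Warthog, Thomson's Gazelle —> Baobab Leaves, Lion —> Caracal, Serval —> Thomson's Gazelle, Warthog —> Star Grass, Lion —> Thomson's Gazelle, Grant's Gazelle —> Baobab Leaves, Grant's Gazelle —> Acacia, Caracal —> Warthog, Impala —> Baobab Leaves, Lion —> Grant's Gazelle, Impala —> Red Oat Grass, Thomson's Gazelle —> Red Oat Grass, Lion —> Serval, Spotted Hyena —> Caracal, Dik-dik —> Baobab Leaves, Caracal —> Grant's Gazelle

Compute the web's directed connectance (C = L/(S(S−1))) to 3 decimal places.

C = 0.160

The web has S = 13 species and L = 25 feeding links.
C = L / (S(S−1)) = 25 / 156 = 0.1603 ≈ 0.160.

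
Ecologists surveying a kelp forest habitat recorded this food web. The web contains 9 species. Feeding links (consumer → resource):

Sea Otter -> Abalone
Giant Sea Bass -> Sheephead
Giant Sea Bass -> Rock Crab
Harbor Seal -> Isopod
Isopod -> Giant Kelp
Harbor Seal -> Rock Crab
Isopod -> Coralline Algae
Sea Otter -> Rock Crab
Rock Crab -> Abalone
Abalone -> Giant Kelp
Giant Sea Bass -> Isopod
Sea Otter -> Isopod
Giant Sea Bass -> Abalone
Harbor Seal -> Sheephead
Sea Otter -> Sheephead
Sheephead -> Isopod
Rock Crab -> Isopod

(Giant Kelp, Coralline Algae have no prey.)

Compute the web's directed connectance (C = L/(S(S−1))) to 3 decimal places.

C = 0.236

The web has S = 9 species and L = 17 feeding links.
C = L / (S(S−1)) = 17 / 72 = 0.2361 ≈ 0.236.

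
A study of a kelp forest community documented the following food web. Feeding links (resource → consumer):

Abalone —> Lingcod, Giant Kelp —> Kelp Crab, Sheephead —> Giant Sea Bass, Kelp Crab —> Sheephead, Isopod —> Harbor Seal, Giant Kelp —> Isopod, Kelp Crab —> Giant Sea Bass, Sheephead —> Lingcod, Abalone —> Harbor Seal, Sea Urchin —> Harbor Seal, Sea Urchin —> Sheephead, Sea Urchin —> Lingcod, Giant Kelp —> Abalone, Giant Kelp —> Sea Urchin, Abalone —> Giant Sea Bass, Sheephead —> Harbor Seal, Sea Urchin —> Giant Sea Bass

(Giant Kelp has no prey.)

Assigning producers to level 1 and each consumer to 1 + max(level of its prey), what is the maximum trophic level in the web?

Producers (level 1): Giant Kelp.
Giant Kelp → Kelp Crab → Sheephead → Giant Sea Bass gives Giant Sea Bass level 4.
No species has a prey at level 4, so no species reaches level 5.

4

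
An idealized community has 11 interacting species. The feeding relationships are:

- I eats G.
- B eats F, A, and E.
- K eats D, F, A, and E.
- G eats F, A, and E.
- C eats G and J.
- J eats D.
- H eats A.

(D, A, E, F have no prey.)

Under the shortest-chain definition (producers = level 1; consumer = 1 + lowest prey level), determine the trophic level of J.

Trophic level 2

D is a producer → level 1.
J eats D → level 2.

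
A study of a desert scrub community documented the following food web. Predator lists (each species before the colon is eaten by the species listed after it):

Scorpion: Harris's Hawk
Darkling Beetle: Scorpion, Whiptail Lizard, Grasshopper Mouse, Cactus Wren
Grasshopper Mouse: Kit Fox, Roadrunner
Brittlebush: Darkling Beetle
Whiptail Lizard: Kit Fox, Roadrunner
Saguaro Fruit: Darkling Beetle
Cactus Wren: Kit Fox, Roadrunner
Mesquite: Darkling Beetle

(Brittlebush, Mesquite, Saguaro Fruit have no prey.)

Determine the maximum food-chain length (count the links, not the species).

3 links

One longest chain: Brittlebush → Darkling Beetle → Scorpion → Harris's Hawk.
It has 4 species and 3 links.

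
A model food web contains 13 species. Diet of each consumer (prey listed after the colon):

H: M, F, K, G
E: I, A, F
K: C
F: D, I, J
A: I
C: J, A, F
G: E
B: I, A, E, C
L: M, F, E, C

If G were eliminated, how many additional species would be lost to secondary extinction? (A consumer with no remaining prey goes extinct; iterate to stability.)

Remove G.
Every predator of it retains at least one other prey: H still has M, F, K.
No consumer loses all prey, so no secondary extinctions occur.

0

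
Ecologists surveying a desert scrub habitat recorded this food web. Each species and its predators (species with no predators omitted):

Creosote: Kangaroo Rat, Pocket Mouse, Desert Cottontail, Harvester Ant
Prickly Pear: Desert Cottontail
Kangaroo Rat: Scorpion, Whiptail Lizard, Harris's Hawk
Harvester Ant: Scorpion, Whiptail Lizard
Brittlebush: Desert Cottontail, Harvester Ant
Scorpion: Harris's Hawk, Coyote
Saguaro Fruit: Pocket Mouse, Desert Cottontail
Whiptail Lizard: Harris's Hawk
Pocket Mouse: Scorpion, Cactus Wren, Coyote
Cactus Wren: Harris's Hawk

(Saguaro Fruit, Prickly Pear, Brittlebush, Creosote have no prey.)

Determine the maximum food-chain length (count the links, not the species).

One longest chain: Creosote → Kangaroo Rat → Scorpion → Harris's Hawk.
It has 4 species and 3 links.

3 links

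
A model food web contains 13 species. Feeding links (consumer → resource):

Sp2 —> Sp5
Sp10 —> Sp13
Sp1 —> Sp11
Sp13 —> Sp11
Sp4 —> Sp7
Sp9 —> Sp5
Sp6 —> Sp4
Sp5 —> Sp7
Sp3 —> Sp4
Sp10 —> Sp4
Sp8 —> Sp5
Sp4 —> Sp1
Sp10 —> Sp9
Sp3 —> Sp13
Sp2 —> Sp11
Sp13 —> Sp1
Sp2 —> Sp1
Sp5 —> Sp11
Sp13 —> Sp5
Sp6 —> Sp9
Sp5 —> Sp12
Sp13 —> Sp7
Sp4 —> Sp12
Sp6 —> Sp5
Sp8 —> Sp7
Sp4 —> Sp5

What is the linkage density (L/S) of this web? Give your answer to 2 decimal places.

L/S = 2.00

There are L = 26 links among S = 13 species.
L/S = 26/13 = 2.0000 ≈ 2.00.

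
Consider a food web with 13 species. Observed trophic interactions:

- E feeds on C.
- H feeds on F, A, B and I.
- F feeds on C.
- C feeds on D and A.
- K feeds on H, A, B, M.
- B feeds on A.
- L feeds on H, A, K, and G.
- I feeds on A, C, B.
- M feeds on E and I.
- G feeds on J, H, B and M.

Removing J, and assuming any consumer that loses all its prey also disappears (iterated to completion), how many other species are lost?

0

Remove J.
Every predator of it retains at least one other prey: G still has B, H, M.
No consumer loses all prey, so no secondary extinctions occur.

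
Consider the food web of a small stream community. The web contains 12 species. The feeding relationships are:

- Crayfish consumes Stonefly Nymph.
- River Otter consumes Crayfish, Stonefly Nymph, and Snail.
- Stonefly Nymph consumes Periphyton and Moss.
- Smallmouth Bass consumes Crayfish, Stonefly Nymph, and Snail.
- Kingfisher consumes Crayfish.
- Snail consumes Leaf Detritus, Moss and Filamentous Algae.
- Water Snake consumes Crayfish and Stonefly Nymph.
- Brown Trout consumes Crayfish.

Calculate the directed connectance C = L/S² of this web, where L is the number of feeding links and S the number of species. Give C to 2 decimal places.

C = 0.11

The web has S = 12 species and L = 16 feeding links.
C = L / S² = 16 / 144 = 0.1111 ≈ 0.11.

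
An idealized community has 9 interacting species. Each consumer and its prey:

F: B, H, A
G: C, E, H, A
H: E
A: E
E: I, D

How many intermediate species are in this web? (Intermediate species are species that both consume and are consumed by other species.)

Intermediate species (has both prey and predators): E, H, A.
Count: 3.

3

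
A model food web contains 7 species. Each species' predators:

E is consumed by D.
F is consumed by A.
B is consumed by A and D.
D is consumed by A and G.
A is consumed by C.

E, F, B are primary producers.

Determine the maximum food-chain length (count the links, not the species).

3 links

One longest chain: E → D → A → C.
It has 4 species and 3 links.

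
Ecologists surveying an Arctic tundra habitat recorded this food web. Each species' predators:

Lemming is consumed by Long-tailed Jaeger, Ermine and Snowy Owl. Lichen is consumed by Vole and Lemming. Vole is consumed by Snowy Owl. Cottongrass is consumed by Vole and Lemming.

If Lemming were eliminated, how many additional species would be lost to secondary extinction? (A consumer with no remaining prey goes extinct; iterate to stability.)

2

Remove Lemming.
Round 1: Ermine (all prey gone), Long-tailed Jaeger (all prey gone) → extinct.
No further losses. Total secondary extinctions: 2.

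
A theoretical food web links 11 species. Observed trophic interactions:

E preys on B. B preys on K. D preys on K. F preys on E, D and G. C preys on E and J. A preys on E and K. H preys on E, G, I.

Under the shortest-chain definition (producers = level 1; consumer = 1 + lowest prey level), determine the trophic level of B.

K is a producer → level 1.
B eats K → level 2.

Trophic level 2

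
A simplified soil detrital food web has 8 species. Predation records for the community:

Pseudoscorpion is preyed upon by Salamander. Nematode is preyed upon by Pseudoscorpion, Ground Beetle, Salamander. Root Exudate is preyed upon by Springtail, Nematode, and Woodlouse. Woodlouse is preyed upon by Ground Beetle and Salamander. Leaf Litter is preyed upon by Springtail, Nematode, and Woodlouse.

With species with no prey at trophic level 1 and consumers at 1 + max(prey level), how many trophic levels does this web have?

4

Basal resources (level 1): Root Exudate, Leaf Litter.
Root Exudate → Nematode → Pseudoscorpion → Salamander gives Salamander level 4.
No species has a prey at level 4, so no species reaches level 5.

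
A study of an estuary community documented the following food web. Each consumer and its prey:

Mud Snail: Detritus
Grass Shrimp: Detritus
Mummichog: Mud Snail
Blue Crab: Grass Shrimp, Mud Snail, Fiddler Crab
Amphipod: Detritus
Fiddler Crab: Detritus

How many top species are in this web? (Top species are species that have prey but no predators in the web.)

3

Top species (has prey, but nothing eats it): Amphipod, Mummichog, Blue Crab.
Count: 3.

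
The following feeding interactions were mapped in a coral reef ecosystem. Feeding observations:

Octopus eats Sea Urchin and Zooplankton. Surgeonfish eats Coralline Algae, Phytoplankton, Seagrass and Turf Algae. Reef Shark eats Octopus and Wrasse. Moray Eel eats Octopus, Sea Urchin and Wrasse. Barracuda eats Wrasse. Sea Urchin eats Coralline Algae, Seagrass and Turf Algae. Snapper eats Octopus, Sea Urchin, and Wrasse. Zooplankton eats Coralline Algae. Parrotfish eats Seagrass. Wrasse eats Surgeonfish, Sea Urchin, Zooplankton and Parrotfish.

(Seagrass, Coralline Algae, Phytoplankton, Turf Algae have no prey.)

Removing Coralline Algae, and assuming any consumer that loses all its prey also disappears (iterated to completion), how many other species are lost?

1

Remove Coralline Algae.
Round 1: Zooplankton (all prey gone) → extinct.
No further losses. Total secondary extinctions: 1.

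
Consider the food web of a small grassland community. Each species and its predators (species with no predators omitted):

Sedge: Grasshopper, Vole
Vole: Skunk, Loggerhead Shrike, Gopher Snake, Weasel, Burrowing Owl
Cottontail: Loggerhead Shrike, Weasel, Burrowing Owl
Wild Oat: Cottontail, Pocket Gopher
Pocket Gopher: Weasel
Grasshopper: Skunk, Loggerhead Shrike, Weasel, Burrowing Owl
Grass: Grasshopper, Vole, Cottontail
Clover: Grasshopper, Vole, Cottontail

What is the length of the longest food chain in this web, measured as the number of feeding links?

2 links

One longest chain: Clover → Grasshopper → Skunk.
It has 3 species and 2 links.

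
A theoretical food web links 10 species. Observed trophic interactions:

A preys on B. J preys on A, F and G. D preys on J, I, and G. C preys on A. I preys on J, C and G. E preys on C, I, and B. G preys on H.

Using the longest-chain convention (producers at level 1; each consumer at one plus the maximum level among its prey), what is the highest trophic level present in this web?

Producers (level 1): B, H, F.
H → G → J → I → D gives D level 5.
No species has a prey at level 5, so no species reaches level 6.

5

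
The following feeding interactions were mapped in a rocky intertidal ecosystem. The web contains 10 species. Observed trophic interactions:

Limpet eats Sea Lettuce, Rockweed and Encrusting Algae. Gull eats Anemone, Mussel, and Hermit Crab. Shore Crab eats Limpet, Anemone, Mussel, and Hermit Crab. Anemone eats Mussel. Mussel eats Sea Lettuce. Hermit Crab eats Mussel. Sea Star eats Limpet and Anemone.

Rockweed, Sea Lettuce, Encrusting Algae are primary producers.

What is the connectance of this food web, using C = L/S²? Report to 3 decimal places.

C = 0.150

The web has S = 10 species and L = 15 feeding links.
C = L / S² = 15 / 100 = 0.1500 ≈ 0.150.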